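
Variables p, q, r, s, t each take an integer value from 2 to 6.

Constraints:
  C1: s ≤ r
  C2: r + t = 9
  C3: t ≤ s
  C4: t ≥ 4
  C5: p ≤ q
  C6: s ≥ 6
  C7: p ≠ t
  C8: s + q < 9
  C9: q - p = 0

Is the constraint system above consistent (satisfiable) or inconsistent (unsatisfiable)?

Unsatisfiable

From constraints 1 and 6: r ≥ s ≥ 6. From constraint 4: t ≥ 4. Hence r + t ≥ 10. But constraint 2 requires r + t = 9, and 9 < 10. Contradiction.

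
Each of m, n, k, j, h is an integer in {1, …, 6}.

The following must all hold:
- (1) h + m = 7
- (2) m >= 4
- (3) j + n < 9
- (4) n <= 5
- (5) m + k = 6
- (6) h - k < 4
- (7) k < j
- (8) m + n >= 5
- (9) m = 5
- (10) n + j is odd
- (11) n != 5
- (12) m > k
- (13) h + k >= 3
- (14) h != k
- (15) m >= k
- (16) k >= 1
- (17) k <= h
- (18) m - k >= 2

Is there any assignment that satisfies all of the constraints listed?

Satisfiable

The assignment m = 5, n = 1, k = 1, j = 6, h = 2 works:
  constraint 1 holds since h + m = 7.
  constraint 3 holds since j + n = 7.
The rest check out directly.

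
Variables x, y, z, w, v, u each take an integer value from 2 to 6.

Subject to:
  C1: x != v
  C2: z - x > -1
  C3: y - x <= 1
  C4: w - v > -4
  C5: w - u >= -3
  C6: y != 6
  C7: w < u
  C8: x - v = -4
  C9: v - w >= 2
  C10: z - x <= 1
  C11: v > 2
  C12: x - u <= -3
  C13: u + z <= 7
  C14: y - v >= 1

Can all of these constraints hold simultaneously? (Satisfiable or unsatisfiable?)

Unsatisfiable

Constraints 3, 5, 9, 12, and 14 give x − y ≥ -1, y − v ≥ 1, v − w ≥ 2, w − u ≥ -3, u − x ≥ 3.
Adding all 5 inequalities: the left sides telescope to 0, and the right sides sum to (-1) + 1 + 2 + (-3) + 3 = 2. So 0 ≥ 2, which is false.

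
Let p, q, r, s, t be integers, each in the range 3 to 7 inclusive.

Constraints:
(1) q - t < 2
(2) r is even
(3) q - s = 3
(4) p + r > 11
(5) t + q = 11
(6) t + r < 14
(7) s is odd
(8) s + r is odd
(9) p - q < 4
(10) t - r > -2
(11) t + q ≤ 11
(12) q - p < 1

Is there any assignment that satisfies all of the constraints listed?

Setting (p, q, r, s, t) = (7, 6, 6, 3, 5) satisfies everything: constraint 1: q - t = 1; constraint 3: q - s = 3; constraint 4: p + r = 13, and the others follow.

Satisfiable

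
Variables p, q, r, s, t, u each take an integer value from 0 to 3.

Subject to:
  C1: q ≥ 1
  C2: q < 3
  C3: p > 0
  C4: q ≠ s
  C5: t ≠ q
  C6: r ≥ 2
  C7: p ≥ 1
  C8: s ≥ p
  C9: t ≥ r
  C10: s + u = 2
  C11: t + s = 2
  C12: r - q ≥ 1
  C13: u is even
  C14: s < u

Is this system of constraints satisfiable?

Unsatisfiable

From constraints 6 and 9: t ≥ r ≥ 2. From constraints 7 and 8: s ≥ p ≥ 1. Hence t + s ≥ 3. But constraint 11 requires t + s = 2, and 2 < 3. Contradiction.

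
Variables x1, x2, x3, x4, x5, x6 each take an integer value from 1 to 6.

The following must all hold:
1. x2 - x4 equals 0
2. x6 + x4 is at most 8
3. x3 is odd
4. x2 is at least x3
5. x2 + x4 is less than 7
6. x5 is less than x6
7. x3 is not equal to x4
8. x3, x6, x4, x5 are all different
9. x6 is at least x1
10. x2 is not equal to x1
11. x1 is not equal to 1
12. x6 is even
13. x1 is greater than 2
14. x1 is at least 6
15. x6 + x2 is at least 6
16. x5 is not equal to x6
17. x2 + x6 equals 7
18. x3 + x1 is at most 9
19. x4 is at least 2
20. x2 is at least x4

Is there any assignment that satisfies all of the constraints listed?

Unsatisfiable

From constraints 19 and 20: x2 ≥ x4 ≥ 2. From constraints 9 and 14: x6 ≥ x1 ≥ 6. Hence x2 + x6 ≥ 8. But constraint 17 requires x2 + x6 = 7, and 7 < 8. Contradiction.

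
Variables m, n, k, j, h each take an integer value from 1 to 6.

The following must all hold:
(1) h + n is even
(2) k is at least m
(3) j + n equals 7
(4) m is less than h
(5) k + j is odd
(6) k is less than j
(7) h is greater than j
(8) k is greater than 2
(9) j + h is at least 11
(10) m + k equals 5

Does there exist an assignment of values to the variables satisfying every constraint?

Satisfiable

One satisfying assignment is m = 1, n = 2, k = 4, j = 5, h = 6.
For the less obvious constraints — constraint 3: j + n = 7; constraint 9: j + h = 11; constraint 10: m + k = 5 — and the others hold by inspection.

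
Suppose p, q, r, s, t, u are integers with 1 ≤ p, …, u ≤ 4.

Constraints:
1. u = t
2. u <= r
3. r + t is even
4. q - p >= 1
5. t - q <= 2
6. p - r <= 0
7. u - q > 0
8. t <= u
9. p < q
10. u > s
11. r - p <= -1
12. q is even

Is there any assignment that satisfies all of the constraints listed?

Constraints 2, 7, 9, and 11 give q < u, u ≤ r, r < p, p < q. Chaining: q < u ≤ r < p < q, which forces q < q — impossible.

Unsatisfiable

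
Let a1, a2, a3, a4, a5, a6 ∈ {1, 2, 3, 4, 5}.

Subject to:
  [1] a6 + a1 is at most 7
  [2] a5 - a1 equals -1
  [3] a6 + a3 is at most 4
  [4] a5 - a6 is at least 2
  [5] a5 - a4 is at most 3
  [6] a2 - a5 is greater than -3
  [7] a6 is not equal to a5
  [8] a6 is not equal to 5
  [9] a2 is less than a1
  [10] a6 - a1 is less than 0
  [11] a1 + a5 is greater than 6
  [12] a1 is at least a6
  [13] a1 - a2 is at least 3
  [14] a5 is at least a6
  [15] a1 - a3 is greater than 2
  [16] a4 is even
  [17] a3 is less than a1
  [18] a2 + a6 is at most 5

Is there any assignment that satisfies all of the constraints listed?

Try a1 = 5, a2 = 2, a3 = 2, a4 = 4, a5 = 4, a6 = 2.
Check constraint 1: a6 + a1 = 7; constraint 2: a5 - a1 = -1. The remaining constraints are straightforward to verify.

Satisfiable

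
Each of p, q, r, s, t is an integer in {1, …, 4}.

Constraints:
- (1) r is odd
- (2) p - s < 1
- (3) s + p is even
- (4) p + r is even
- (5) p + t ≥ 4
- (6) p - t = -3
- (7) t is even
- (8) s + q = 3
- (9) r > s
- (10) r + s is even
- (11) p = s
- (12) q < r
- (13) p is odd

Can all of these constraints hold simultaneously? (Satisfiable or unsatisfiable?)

Satisfiable

The assignment p = 1, q = 2, r = 3, s = 1, t = 4 works:
  constraint 2 holds since p - s = 0.
  constraint 5 holds since p + t = 5.
  constraint 6 holds since p - t = -3.
The rest check out directly.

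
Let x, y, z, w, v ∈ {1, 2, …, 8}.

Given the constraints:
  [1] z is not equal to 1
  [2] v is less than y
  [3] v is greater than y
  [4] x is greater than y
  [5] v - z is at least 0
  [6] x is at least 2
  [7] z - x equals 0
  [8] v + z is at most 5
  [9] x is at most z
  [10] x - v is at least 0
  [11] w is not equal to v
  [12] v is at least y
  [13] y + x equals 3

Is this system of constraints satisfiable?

Unsatisfiable

Constraints 2, 4, 5, and 9 give v < y, y < x, x ≤ z, z ≤ v. Chaining: v < y < x ≤ z ≤ v, which forces v < v — impossible.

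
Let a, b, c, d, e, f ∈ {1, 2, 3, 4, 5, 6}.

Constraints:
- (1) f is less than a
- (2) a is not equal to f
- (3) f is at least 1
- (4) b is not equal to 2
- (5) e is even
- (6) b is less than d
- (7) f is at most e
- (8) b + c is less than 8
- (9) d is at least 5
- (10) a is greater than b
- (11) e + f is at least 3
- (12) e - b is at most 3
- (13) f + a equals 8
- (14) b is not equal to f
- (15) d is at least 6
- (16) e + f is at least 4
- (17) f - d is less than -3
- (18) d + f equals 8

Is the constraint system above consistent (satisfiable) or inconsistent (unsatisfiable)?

Setting (a, b, c, d, e, f) = (6, 3, 4, 6, 4, 2) satisfies everything: constraint 8: b + c = 7; constraint 11: e + f = 6, and the others follow.

Satisfiable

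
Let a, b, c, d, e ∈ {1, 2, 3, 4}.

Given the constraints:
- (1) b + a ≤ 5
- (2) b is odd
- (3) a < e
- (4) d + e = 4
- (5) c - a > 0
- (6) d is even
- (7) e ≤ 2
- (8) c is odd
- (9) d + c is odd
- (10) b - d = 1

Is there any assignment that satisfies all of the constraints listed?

Setting (a, b, c, d, e) = (1, 3, 3, 2, 2) satisfies everything: constraint 1: b + a = 4; constraint 4: d + e = 4, and the others follow.

Satisfiable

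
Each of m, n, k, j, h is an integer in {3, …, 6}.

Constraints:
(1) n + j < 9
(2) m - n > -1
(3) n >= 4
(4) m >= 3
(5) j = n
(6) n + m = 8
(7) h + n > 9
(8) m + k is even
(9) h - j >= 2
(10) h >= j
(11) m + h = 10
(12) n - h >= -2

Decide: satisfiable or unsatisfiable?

Setting (m, n, k, j, h) = (4, 4, 6, 4, 6) satisfies everything: constraint 1: n + j = 8; constraint 2: m - n = 0; constraint 6: n + m = 8, and the others follow.

Satisfiable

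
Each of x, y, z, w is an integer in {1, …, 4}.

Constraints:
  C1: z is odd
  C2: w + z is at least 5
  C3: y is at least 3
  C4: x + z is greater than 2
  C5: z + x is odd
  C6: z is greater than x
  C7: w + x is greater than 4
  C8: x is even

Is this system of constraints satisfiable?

Satisfiable

Take x = 2, y = 4, z = 3, w = 4. Then constraint 2: w + z = 7; constraint 4: x + z = 5; constraint 7: w + x = 6, and every other listed constraint is also met.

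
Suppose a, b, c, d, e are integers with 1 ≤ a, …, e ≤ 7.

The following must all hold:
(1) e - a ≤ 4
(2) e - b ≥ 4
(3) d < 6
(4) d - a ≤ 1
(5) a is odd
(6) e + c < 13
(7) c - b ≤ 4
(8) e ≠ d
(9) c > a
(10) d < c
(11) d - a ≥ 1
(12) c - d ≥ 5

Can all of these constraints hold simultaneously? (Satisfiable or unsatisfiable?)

Unsatisfiable

Constraints 1, 2, 7, 11, and 12 give e − b ≥ 4, b − c ≥ -4, c − d ≥ 5, d − a ≥ 1, a − e ≥ -4.
Adding all 5 inequalities: the left sides telescope to 0, and the right sides sum to 4 + (-4) + 5 + 1 + (-4) = 2. So 0 ≥ 2, which is false.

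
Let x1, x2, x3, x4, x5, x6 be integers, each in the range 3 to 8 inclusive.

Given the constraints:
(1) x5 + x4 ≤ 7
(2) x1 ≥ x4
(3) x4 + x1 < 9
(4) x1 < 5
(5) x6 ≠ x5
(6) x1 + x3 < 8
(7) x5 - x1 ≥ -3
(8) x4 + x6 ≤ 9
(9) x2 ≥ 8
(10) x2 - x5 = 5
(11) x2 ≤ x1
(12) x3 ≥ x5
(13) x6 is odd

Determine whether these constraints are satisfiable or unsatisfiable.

Unsatisfiable

From constraints 9 and 11: x1 ≥ x2 and x2 ≥ 8, so x1 ≥ 8. From constraint 4: x1 ≤ 4. But 4 < 8, so no value of x1 works.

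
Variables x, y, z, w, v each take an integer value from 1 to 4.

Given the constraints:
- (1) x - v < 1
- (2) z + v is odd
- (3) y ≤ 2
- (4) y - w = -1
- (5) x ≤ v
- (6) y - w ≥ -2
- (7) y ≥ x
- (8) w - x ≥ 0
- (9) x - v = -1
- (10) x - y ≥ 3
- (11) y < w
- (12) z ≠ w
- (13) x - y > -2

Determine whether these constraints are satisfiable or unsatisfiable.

Unsatisfiable

Constraints 6, 8, and 10 give y − w ≥ -2, w − x ≥ 0, x − y ≥ 3.
Adding all 3 inequalities: the left sides telescope to 0, and the right sides sum to (-2) + 0 + 3 = 1. So 0 ≥ 1, which is false.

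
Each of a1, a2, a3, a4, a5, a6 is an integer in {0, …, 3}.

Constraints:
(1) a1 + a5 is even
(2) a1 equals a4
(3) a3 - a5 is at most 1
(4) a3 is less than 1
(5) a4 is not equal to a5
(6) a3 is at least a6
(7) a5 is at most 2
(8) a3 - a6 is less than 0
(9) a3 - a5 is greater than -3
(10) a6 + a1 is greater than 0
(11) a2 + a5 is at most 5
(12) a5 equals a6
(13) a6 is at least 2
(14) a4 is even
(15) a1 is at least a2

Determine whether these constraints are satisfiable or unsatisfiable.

Unsatisfiable

From constraints 6 and 13: a3 ≥ a6 and a6 ≥ 2, so a3 ≥ 2. From constraint 4: a3 ≤ 0. But 0 < 2, so no value of a3 works.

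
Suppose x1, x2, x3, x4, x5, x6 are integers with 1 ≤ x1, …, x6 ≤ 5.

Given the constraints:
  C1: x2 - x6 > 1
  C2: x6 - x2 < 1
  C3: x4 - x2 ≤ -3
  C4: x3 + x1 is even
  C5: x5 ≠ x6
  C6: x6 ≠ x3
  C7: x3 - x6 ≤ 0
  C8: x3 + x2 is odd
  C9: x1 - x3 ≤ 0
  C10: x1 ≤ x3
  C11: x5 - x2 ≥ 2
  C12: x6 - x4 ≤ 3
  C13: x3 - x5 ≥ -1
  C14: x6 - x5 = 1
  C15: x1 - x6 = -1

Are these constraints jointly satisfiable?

Constraints 3, 7, 11, 12, and 13 give x3 − x5 ≥ -1, x5 − x2 ≥ 2, x2 − x4 ≥ 3, x4 − x6 ≥ -3, x6 − x3 ≥ 0.
Adding all 5 inequalities: the left sides telescope to 0, and the right sides sum to (-1) + 2 + 3 + (-3) + 0 = 1. So 0 ≥ 1, which is false.

Unsatisfiable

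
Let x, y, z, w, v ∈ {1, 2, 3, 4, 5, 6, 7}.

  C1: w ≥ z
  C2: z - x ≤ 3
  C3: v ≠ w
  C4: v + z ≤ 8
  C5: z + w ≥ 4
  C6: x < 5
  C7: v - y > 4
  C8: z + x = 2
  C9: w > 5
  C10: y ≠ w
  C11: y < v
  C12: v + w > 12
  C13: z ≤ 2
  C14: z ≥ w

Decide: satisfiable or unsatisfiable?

Unsatisfiable

From constraint 9: w ≥ 6. From constraints 13 and 14: w ≤ z and z ≤ 2, so w ≤ 2. But 2 < 6, so no value of w works.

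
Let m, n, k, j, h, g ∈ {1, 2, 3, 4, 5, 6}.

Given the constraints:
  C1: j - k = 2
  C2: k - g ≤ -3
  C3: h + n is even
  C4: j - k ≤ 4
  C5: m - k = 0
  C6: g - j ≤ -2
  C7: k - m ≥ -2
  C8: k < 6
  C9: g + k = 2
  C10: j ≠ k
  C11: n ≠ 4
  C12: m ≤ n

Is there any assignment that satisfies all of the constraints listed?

Constraints 2, 4, and 6 give j − g ≥ 2, g − k ≥ 3, k − j ≥ -4.
Adding all 3 inequalities: the left sides telescope to 0, and the right sides sum to 2 + 3 + (-4) = 1. So 0 ≥ 1, which is false.

Unsatisfiable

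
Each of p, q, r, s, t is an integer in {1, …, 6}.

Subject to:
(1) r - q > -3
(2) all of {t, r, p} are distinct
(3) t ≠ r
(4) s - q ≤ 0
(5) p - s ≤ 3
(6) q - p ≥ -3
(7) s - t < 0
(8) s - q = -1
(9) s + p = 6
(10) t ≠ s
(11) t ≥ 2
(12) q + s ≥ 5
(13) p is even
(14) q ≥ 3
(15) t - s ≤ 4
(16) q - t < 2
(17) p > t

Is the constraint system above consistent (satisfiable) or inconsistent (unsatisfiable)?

Satisfiable

One satisfying assignment is p = 4, q = 3, r = 1, s = 2, t = 3.
For the less obvious constraints — constraint 1: r - q = -2; constraint 4: s - q = -1 — and the others hold by inspection.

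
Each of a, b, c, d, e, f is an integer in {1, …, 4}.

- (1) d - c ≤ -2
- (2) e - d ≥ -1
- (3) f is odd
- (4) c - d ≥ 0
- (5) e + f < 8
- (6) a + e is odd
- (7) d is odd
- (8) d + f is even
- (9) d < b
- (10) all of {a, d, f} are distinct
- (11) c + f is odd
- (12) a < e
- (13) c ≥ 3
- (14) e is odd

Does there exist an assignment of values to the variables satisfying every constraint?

Try a = 2, b = 2, c = 4, d = 1, e = 3, f = 3.
Check constraint 1: d - c = -3; constraint 2: e - d = 2. The remaining constraints are straightforward to verify.

Satisfiable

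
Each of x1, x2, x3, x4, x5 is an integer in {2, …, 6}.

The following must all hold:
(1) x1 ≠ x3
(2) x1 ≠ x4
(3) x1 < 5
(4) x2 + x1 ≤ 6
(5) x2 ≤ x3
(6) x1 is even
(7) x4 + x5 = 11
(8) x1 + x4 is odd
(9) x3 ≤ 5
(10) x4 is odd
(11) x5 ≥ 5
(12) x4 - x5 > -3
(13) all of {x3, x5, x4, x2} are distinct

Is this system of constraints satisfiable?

Take x1 = 2, x2 = 2, x3 = 3, x4 = 5, x5 = 6. Then constraint 4: x2 + x1 = 4; constraint 7: x4 + x5 = 11, and every other listed constraint is also met.

Satisfiable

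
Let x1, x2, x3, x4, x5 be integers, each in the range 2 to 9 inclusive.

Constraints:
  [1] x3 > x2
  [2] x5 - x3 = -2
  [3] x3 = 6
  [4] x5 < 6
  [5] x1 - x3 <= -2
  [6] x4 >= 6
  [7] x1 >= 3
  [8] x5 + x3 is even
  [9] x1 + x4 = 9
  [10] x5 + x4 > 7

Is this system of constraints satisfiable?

Satisfiable

One satisfying assignment is x1 = 3, x2 = 3, x3 = 6, x4 = 6, x5 = 4.
For the less obvious constraints — constraint 2: x5 - x3 = -2; constraint 5: x1 - x3 = -3 — and the others hold by inspection.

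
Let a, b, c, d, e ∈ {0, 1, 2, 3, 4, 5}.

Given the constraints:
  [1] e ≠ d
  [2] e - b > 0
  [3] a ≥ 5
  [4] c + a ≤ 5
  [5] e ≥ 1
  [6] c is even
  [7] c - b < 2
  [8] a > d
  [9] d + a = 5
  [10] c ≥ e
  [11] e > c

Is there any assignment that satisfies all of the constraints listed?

Unsatisfiable

From constraints 5 and 10: c ≥ e ≥ 1. From constraint 3: a ≥ 5. Hence c + a ≥ 6. But constraint 4 requires c + a ≤ 5, and 5 < 6. Contradiction.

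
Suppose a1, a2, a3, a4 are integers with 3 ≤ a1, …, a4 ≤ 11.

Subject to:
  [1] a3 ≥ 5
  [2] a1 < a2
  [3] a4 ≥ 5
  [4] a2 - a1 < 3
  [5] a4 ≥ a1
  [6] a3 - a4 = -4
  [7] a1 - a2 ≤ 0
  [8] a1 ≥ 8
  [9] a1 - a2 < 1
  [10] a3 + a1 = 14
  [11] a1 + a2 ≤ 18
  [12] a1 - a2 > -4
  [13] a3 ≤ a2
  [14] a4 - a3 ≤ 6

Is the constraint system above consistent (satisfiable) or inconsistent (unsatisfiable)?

Satisfiable

The assignment a1 = 8, a2 = 10, a3 = 6, a4 = 10 works:
  constraint 4 holds since a2 - a1 = 2.
  constraint 6 holds since a3 - a4 = -4.
The rest check out directly.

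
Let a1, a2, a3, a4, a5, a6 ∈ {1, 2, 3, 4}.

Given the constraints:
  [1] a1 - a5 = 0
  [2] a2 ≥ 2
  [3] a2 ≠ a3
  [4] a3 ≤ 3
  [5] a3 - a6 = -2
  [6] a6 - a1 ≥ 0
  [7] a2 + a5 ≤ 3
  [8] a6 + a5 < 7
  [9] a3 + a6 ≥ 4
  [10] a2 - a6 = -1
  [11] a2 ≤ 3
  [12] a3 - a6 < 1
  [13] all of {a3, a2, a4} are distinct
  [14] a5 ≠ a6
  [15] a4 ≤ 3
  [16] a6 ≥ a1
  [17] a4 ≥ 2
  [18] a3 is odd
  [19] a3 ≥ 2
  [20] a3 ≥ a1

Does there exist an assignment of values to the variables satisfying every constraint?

Unsatisfiable

Constraints 2, 4, 11, 15, 17, and 19 confine each of a3, a2, a4 to the 2 values {2, 3}.
Constraint 13 requires all 3 of them to be distinct, but only 2 values are available — impossible by the pigeonhole principle.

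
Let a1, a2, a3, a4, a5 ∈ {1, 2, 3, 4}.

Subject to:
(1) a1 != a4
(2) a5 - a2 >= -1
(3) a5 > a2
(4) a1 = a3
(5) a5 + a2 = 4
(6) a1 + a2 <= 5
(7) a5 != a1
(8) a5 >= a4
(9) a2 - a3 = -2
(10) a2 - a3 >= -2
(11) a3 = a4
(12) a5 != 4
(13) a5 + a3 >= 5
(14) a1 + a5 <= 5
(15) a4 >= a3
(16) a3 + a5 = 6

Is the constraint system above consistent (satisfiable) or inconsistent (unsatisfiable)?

Unsatisfiable

From constraints 4 and 11, a1 = a3 = a4, so a1 = a4. But constraint 1 says a1 ≠ a4. Contradiction.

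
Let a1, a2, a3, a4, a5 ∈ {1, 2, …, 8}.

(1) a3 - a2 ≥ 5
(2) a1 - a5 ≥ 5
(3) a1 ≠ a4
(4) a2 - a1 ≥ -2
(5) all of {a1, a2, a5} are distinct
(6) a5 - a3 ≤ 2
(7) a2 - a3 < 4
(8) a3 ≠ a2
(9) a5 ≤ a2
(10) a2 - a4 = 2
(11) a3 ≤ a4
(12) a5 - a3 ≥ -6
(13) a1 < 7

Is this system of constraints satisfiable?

Constraints 1, 2, 4, and 12 give a5 − a3 ≥ -6, a3 − a2 ≥ 5, a2 − a1 ≥ -2, a1 − a5 ≥ 5.
Adding all 4 inequalities: the left sides telescope to 0, and the right sides sum to (-6) + 5 + (-2) + 5 = 2. So 0 ≥ 2, which is false.

Unsatisfiable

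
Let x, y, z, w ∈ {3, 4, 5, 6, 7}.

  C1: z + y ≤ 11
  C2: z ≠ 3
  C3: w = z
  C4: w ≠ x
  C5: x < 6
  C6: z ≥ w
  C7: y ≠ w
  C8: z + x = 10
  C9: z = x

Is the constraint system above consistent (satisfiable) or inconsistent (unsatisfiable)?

Unsatisfiable

From constraints 3 and 9, w = z = x, so w = x. But constraint 4 says w ≠ x. Contradiction.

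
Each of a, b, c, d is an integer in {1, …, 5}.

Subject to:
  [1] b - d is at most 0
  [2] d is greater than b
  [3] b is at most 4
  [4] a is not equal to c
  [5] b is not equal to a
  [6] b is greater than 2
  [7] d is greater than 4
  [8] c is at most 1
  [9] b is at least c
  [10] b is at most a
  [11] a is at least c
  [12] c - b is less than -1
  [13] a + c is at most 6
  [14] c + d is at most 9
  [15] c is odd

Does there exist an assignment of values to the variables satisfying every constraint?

The assignment a = 5, b = 3, c = 1, d = 5 works:
  constraint 1 holds since b - d = -2.
  constraint 12 holds since c - b = -2.
  constraint 13 holds since a + c = 6.
The rest check out directly.

Satisfiable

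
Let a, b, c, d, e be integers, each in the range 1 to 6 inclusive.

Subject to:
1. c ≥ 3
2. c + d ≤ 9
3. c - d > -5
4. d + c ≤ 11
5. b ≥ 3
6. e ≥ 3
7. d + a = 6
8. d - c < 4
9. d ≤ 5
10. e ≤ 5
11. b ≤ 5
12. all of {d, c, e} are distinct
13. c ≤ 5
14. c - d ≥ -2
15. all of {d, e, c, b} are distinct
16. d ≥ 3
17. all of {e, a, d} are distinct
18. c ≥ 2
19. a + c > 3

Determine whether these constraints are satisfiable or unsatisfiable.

Constraints 1, 5, 6, 9, 10, 11, 13, and 16 confine each of d, e, c, b to the 3 values {3, …, 5}.
Constraint 15 requires all 4 of them to be distinct, but only 3 values are available — impossible by the pigeonhole principle.

Unsatisfiable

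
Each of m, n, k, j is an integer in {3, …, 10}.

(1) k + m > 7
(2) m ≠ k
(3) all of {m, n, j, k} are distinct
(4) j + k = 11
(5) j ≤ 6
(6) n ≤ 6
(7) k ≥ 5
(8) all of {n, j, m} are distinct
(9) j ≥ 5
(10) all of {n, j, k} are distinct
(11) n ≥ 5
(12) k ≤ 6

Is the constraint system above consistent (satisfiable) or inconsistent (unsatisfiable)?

Constraints 5, 6, 7, 9, 11, and 12 confine each of n, j, k to the 2 values {5, 6}.
Constraint 10 requires all 3 of them to be distinct, but only 2 values are available — impossible by the pigeonhole principle.

Unsatisfiable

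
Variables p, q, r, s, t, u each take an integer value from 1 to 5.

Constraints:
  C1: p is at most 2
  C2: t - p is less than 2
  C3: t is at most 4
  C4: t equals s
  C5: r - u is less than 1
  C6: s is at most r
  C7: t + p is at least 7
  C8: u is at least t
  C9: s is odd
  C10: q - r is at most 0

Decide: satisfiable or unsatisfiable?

Unsatisfiable

From constraint 3: t ≤ 4. From constraint 1: p ≤ 2. Hence t + p ≤ 6. But constraint 7 requires t + p ≥ 7, and 7 > 6. Contradiction.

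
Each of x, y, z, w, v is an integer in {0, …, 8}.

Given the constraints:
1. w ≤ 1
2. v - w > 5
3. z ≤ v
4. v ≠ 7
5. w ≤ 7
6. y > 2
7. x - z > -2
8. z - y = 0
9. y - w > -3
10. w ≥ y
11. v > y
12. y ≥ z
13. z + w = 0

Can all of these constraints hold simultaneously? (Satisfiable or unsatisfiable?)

From constraint 6: y ≥ 3. From constraints 1 and 10: y ≤ w and w ≤ 1, so y ≤ 1. But 1 < 3, so no value of y works.

Unsatisfiable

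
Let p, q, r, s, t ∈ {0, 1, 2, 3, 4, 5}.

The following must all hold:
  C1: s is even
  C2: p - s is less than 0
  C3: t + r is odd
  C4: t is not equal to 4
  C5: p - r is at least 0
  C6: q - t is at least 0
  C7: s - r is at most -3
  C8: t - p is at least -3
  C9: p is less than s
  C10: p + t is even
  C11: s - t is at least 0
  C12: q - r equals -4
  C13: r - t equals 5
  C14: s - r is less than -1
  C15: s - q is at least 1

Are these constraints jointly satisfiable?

Unsatisfiable

Constraints 5, 6, 7, 8, and 15 give s − q ≥ 1, q − t ≥ 0, t − p ≥ -3, p − r ≥ 0, r − s ≥ 3.
Adding all 5 inequalities: the left sides telescope to 0, and the right sides sum to 1 + 0 + (-3) + 0 + 3 = 1. So 0 ≥ 1, which is false.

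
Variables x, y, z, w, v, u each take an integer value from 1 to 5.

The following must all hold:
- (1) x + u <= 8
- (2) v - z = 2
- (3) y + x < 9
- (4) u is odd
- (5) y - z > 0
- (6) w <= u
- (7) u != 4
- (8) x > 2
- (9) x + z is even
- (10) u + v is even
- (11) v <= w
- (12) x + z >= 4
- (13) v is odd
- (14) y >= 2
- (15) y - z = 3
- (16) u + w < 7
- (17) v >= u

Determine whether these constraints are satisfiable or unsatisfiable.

Try x = 3, y = 4, z = 1, w = 3, v = 3, u = 3.
Check constraint 1: x + u = 6; constraint 2: v - z = 2; constraint 3: y + x = 7. The remaining constraints are straightforward to verify.

Satisfiable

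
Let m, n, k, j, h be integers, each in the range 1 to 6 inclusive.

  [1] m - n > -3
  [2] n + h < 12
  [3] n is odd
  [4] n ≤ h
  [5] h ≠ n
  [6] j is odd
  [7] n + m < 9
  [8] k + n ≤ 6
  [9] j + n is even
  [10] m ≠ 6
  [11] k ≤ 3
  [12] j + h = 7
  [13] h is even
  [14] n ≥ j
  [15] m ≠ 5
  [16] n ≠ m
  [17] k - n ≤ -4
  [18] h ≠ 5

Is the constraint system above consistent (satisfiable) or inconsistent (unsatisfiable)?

Satisfiable

Try m = 3, n = 5, k = 1, j = 1, h = 6.
Check constraint 1: m - n = -2; constraint 2: n + h = 11; constraint 7: n + m = 8. The remaining constraints are straightforward to verify.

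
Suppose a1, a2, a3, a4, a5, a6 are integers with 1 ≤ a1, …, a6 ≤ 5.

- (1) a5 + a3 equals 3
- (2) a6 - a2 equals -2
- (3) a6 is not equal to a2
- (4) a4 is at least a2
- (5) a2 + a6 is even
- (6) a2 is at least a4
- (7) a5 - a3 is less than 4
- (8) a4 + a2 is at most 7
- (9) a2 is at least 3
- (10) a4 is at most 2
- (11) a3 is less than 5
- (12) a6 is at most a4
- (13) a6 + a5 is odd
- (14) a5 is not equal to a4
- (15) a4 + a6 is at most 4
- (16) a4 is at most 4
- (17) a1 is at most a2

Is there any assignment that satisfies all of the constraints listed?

Unsatisfiable

From constraint 9: a2 ≥ 3. From constraints 4 and 10: a2 ≤ a4 and a4 ≤ 2, so a2 ≤ 2. But 2 < 3, so no value of a2 works.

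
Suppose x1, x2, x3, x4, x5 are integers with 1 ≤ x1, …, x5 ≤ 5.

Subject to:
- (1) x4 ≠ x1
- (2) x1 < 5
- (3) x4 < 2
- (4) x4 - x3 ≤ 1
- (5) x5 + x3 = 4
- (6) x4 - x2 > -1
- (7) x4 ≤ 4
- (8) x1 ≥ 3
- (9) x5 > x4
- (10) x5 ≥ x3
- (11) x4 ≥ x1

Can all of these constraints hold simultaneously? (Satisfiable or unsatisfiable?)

Unsatisfiable

From constraints 8 and 11: x4 ≥ x1 and x1 ≥ 3, so x4 ≥ 3. From constraint 3: x4 ≤ 1. But 1 < 3, so no value of x4 works.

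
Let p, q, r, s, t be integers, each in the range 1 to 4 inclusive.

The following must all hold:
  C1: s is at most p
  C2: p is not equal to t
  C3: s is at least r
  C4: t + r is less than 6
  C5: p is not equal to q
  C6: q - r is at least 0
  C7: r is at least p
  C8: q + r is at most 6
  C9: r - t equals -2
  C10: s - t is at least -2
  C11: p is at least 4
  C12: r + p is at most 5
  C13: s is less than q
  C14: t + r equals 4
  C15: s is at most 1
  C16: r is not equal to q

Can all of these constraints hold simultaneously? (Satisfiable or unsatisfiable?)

From constraints 7 and 11: r ≥ p and p ≥ 4, so r ≥ 4. From constraints 3 and 15: r ≤ s and s ≤ 1, so r ≤ 1. But 1 < 4, so no value of r works.

Unsatisfiable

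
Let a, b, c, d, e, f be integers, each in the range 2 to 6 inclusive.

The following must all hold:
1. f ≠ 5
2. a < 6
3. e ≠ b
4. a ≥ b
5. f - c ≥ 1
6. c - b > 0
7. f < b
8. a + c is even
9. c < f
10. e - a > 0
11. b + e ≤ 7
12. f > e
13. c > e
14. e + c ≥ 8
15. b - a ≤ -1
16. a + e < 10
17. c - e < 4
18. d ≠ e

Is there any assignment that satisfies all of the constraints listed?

Constraints 7, 9, 10, 13, and 15 give e < c, c < f, f < b, b < a, a < e. Chaining: e < c < f < b < a < e, which forces e < e — impossible.

Unsatisfiable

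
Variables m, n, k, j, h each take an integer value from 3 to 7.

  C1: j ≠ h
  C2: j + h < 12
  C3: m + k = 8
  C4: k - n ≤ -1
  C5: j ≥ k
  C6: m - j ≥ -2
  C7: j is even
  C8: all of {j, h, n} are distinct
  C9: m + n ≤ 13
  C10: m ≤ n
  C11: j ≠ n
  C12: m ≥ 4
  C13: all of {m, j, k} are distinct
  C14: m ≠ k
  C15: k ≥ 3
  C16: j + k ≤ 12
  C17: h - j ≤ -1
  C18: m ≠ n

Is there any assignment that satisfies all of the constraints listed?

Satisfiable

Take m = 5, n = 7, k = 3, j = 6, h = 5. Then constraint 2: j + h = 11; constraint 3: m + k = 8, and every other listed constraint is also met.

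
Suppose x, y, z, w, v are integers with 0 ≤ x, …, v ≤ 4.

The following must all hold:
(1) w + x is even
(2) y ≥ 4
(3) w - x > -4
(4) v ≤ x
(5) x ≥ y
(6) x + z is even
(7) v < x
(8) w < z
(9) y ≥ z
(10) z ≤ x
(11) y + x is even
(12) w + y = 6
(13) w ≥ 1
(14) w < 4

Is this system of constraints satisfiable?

The assignment x = 4, y = 4, z = 4, w = 2, v = 1 works:
  constraint 3 holds since w - x = -2.
  constraint 12 holds since w + y = 6.
The rest check out directly.

Satisfiable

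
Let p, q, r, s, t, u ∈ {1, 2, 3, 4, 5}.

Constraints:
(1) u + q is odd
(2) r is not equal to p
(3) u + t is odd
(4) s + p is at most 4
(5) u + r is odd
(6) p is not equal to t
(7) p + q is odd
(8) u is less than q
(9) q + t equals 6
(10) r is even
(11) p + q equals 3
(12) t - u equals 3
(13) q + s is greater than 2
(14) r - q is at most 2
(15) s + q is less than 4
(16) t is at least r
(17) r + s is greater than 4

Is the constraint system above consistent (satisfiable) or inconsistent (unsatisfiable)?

The assignment p = 1, q = 2, r = 4, s = 1, t = 4, u = 1 works:
  constraint 4 holds since s + p = 2.
  constraint 9 holds since q + t = 6.
The rest check out directly.

Satisfiable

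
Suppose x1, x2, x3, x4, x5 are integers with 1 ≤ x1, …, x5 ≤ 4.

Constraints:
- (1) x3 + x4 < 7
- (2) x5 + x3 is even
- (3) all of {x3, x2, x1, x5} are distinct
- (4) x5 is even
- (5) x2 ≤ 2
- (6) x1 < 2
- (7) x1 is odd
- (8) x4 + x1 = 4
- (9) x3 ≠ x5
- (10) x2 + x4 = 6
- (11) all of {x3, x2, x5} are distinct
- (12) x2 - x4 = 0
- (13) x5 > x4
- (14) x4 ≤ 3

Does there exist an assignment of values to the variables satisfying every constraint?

From constraint 5: x2 ≤ 2. From constraint 14: x4 ≤ 3. Hence x2 + x4 ≤ 5. But constraint 10 requires x2 + x4 = 6, and 6 > 5. Contradiction.

Unsatisfiable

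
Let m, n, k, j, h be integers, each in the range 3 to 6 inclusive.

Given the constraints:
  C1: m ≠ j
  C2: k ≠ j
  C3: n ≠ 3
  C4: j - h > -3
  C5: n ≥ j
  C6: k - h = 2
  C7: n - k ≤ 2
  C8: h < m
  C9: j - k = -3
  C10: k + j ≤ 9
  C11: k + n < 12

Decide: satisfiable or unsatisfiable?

Setting (m, n, k, j, h) = (5, 5, 6, 3, 4) satisfies everything: constraint 4: j - h = -1; constraint 6: k - h = 2, and the others follow.

Satisfiable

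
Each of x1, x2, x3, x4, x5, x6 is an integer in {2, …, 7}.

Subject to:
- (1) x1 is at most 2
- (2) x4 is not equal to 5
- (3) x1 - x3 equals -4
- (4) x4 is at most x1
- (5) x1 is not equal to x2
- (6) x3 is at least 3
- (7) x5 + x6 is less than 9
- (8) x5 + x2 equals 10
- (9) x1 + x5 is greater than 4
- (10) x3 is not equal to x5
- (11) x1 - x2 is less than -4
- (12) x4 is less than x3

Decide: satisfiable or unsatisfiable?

Satisfiable

Take x1 = 2, x2 = 7, x3 = 6, x4 = 2, x5 = 3, x6 = 3. Then constraint 3: x1 - x3 = -4; constraint 7: x5 + x6 = 6, and every other listed constraint is also met.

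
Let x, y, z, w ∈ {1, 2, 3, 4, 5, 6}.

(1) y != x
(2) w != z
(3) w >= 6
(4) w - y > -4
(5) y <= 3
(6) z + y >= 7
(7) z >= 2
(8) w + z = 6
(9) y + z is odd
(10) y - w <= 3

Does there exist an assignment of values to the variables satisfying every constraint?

Unsatisfiable

From constraint 3: w ≥ 6. From constraint 7: z ≥ 2. Hence w + z ≥ 8. But constraint 8 requires w + z = 6, and 6 < 8. Contradiction.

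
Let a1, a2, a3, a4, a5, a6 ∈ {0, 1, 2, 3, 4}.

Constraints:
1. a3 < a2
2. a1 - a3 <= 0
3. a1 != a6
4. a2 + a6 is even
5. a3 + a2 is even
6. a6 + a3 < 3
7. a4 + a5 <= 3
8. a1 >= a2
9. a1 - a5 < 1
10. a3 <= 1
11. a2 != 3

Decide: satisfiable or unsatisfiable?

Unsatisfiable

Constraints 1, 2, and 8 give a3 < a2, a2 ≤ a1, a1 ≤ a3. Chaining: a3 < a2 ≤ a1 ≤ a3, which forces a3 < a3 — impossible.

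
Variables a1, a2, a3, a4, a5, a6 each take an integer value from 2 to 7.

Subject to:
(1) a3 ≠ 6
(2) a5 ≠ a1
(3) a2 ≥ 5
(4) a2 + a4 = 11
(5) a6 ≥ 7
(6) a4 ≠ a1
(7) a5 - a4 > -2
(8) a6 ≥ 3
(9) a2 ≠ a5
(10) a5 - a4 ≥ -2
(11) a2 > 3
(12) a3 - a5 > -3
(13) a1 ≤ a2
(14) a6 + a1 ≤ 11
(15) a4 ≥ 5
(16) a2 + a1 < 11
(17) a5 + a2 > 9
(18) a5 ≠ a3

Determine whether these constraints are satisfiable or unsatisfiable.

Take a1 = 2, a2 = 6, a3 = 4, a4 = 5, a5 = 5, a6 = 7. Then constraint 4: a2 + a4 = 11; constraint 7: a5 - a4 = 0; constraint 10: a5 - a4 = 0, and every other listed constraint is also met.

Satisfiable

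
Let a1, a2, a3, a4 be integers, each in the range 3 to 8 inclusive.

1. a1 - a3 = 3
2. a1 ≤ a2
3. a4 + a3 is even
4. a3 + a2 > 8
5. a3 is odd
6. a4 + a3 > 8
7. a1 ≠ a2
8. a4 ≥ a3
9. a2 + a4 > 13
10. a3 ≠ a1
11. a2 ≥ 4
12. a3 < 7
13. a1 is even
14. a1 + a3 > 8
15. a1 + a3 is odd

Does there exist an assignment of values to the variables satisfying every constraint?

Setting (a1, a2, a3, a4) = (6, 7, 3, 7) satisfies everything: constraint 1: a1 - a3 = 3; constraint 4: a3 + a2 = 10; constraint 6: a4 + a3 = 10, and the others follow.

Satisfiable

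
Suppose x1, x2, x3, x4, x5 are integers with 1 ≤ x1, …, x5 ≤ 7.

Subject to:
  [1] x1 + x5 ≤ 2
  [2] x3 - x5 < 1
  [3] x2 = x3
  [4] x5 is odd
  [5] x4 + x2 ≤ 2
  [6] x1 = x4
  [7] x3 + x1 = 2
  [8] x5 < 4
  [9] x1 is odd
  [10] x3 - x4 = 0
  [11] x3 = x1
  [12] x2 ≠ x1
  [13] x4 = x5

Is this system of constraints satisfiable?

Unsatisfiable

From constraints 3 and 11, x2 = x3 = x1, so x2 = x1. But constraint 12 says x2 ≠ x1. Contradiction.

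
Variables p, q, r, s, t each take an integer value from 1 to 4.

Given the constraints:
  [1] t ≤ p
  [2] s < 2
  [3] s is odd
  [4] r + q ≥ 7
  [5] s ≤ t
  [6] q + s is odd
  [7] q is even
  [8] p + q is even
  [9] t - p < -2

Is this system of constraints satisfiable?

The assignment p = 4, q = 4, r = 4, s = 1, t = 1 works:
  constraint 4 holds since r + q = 8.
  constraint 9 holds since t - p = -3.
The rest check out directly.

Satisfiable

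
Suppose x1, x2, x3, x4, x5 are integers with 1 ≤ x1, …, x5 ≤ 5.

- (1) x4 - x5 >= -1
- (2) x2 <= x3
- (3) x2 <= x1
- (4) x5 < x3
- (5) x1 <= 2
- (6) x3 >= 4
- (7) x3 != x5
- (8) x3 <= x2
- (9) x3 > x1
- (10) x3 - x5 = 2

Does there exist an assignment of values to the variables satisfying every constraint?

From constraints 6 and 8: x2 ≥ x3 and x3 ≥ 4, so x2 ≥ 4. From constraints 3 and 5: x2 ≤ x1 and x1 ≤ 2, so x2 ≤ 2. But 2 < 4, so no value of x2 works.

Unsatisfiable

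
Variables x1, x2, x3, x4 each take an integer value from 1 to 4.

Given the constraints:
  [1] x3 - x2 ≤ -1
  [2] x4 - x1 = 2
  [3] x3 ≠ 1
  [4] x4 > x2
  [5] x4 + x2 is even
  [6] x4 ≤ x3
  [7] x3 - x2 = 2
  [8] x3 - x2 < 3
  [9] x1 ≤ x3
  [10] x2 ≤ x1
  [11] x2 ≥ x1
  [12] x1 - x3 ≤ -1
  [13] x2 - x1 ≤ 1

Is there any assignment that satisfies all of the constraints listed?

Constraints 1, 12, and 13 give x2 − x3 ≥ 1, x3 − x1 ≥ 1, x1 − x2 ≥ -1.
Adding all 3 inequalities: the left sides telescope to 0, and the right sides sum to 1 + 1 + (-1) = 1. So 0 ≥ 1, which is false.

Unsatisfiable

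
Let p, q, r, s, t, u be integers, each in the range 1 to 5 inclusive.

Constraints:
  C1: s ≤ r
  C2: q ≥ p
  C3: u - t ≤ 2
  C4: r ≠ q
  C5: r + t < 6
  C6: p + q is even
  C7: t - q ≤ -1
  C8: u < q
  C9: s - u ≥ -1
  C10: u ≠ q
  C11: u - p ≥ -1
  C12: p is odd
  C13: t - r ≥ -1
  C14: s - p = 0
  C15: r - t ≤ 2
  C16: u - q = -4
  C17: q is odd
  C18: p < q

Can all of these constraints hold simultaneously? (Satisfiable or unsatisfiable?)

Setting (p, q, r, s, t, u) = (1, 5, 2, 1, 1, 1) satisfies everything: constraint 3: u - t = 0; constraint 5: r + t = 3; constraint 7: t - q = -4, and the others follow.

Satisfiable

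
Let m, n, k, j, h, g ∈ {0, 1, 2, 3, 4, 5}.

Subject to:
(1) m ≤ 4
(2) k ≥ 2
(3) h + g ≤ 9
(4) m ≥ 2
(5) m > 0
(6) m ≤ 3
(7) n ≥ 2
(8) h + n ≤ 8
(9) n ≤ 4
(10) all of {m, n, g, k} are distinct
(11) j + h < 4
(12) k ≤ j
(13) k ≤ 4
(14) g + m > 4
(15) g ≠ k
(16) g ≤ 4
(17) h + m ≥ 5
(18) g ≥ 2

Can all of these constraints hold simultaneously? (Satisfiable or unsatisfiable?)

Unsatisfiable

Constraints 1, 2, 4, 7, 9, 13, 16, and 18 confine each of m, n, g, k to the 3 values {2, …, 4}.
Constraint 10 requires all 4 of them to be distinct, but only 3 values are available — impossible by the pigeonhole principle.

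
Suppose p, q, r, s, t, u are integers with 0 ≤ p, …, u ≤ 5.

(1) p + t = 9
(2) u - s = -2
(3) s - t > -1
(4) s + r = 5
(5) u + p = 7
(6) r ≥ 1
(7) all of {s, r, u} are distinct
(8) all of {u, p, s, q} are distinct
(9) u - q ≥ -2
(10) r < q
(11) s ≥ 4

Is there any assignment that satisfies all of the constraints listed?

Take p = 5, q = 3, r = 1, s = 4, t = 4, u = 2. Then constraint 1: p + t = 9; constraint 2: u - s = -2, and every other listed constraint is also met.

Satisfiable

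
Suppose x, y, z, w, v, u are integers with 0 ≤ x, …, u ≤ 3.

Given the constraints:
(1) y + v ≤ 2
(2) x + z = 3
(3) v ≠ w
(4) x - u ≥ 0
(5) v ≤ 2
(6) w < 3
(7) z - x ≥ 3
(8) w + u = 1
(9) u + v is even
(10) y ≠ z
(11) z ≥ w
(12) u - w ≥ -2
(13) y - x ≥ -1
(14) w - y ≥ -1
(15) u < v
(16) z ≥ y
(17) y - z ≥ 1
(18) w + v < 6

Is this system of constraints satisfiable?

Constraints 4, 7, 12, 14, and 17 give x − u ≥ 0, u − w ≥ -2, w − y ≥ -1, y − z ≥ 1, z − x ≥ 3.
Adding all 5 inequalities: the left sides telescope to 0, and the right sides sum to 0 + (-2) + (-1) + 1 + 3 = 1. So 0 ≥ 1, which is false.

Unsatisfiable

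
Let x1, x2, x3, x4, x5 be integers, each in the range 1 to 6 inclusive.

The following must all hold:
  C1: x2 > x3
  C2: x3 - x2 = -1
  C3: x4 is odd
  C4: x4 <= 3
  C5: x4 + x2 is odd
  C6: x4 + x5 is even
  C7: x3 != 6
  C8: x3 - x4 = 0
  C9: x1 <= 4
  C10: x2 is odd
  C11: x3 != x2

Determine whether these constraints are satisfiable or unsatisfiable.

Unsatisfiable

Constraint 3 makes x4 odd and constraint 10 makes x2 odd, so x4 + x2 must be even. Constraint 5 says x4 + x2 is odd — contradiction.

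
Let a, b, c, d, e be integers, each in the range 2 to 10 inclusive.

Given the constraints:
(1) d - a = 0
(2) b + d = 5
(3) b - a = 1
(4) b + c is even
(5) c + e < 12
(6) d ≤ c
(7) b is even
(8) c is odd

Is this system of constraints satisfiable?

Unsatisfiable

Constraint 7 makes b even and constraint 8 makes c odd, so b + c must be odd. Constraint 4 says b + c is even — contradiction.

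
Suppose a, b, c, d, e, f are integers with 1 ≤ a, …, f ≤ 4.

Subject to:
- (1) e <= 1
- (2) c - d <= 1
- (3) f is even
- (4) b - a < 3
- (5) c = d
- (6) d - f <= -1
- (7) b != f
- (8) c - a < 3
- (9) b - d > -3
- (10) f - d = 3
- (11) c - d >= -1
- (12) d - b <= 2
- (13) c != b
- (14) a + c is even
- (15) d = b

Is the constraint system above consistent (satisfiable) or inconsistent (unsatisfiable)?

From constraints 5 and 15, c = d = b, so c = b. But constraint 13 says c ≠ b. Contradiction.

Unsatisfiable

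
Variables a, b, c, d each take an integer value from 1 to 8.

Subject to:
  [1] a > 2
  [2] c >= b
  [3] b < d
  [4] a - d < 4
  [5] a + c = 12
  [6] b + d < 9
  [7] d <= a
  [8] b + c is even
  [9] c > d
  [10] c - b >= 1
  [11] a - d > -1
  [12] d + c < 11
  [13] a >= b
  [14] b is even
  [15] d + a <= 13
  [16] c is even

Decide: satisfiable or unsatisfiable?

Satisfiable

Try a = 6, b = 2, c = 6, d = 4.
Check constraint 4: a - d = 2; constraint 5: a + c = 12; constraint 6: b + d = 6. The remaining constraints are straightforward to verify.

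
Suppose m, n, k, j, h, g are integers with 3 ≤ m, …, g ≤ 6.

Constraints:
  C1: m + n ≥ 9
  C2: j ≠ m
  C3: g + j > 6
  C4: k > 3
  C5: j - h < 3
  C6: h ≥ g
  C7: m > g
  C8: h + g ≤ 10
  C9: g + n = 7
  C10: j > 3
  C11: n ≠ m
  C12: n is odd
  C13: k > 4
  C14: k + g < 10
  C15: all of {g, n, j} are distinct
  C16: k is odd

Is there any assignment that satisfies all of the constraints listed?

Take m = 6, n = 3, k = 5, j = 5, h = 4, g = 4. Then constraint 1: m + n = 9; constraint 3: g + j = 9; constraint 5: j - h = 1, and every other listed constraint is also met.

Satisfiable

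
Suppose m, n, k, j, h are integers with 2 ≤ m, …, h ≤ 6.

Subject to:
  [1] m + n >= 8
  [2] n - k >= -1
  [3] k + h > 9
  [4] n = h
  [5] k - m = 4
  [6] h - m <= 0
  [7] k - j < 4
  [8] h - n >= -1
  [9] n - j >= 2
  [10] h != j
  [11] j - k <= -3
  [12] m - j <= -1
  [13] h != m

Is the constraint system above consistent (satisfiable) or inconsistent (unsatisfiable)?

Unsatisfiable

Constraints 2, 6, 8, 11, and 12 give k − j ≥ 3, j − m ≥ 1, m − h ≥ 0, h − n ≥ -1, n − k ≥ -1.
Adding all 5 inequalities: the left sides telescope to 0, and the right sides sum to 3 + 1 + 0 + (-1) + (-1) = 2. So 0 ≥ 2, which is false.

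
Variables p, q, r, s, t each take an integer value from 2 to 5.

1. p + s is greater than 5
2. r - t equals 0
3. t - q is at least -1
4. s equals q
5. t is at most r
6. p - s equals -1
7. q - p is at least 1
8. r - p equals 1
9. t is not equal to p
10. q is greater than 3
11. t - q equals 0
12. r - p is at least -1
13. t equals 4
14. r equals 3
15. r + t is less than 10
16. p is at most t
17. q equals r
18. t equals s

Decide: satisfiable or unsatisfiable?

Constraint 13 fixes t = 4 and constraint 14 fixes r = 3. Constraints 4, 17, and 18 give t = s = q = r, so t = r. But 4 ≠ 3 — contradiction.

Unsatisfiable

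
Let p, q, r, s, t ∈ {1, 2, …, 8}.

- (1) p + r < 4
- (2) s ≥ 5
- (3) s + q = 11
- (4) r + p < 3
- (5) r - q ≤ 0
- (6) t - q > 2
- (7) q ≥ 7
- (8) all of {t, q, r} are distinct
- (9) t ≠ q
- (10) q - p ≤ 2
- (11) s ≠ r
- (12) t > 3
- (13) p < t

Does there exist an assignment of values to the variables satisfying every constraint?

Unsatisfiable

From constraint 2: s ≥ 5. From constraint 7: q ≥ 7. Hence s + q ≥ 12. But constraint 3 requires s + q = 11, and 11 < 12. Contradiction.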